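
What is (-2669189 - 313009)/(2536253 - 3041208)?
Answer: 2982198/504955 ≈ 5.9059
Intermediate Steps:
(-2669189 - 313009)/(2536253 - 3041208) = -2982198/(-504955) = -2982198*(-1/504955) = 2982198/504955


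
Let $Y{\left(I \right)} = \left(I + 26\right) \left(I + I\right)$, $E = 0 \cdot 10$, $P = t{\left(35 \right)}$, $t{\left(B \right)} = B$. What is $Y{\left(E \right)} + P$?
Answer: $35$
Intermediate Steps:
$P = 35$
$E = 0$
$Y{\left(I \right)} = 2 I \left(26 + I\right)$ ($Y{\left(I \right)} = \left(26 + I\right) 2 I = 2 I \left(26 + I\right)$)
$Y{\left(E \right)} + P = 2 \cdot 0 \left(26 + 0\right) + 35 = 2 \cdot 0 \cdot 26 + 35 = 0 + 35 = 35$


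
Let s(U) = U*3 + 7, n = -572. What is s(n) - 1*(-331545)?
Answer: 329836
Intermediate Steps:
s(U) = 7 + 3*U (s(U) = 3*U + 7 = 7 + 3*U)
s(n) - 1*(-331545) = (7 + 3*(-572)) - 1*(-331545) = (7 - 1716) + 331545 = -1709 + 331545 = 329836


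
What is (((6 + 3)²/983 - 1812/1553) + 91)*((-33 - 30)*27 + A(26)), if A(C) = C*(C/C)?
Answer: -229919052550/1526599 ≈ -1.5061e+5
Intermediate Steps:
A(C) = C (A(C) = C*1 = C)
(((6 + 3)²/983 - 1812/1553) + 91)*((-33 - 30)*27 + A(26)) = (((6 + 3)²/983 - 1812/1553) + 91)*((-33 - 30)*27 + 26) = ((9²*(1/983) - 1812*1/1553) + 91)*(-63*27 + 26) = ((81*(1/983) - 1812/1553) + 91)*(-1701 + 26) = ((81/983 - 1812/1553) + 91)*(-1675) = (-1655403/1526599 + 91)*(-1675) = (137265106/1526599)*(-1675) = -229919052550/1526599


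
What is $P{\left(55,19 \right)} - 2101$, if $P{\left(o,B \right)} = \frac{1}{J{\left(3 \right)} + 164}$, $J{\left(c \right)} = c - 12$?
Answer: $- \frac{325654}{155} \approx -2101.0$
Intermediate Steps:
$J{\left(c \right)} = -12 + c$ ($J{\left(c \right)} = c - 12 = -12 + c$)
$P{\left(o,B \right)} = \frac{1}{155}$ ($P{\left(o,B \right)} = \frac{1}{\left(-12 + 3\right) + 164} = \frac{1}{-9 + 164} = \frac{1}{155}$)
$P{\left(55,19 \right)} - 2101 = \frac{1}{155} - 2101 = - \frac{325654}{155}$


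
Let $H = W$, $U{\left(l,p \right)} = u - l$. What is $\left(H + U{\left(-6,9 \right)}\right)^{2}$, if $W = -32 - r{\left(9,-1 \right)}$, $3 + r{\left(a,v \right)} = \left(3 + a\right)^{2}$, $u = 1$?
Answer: $27556$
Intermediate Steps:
$U{\left(l,p \right)} = 1 - l$
$r{\left(a,v \right)} = -3 + \left(3 + a\right)^{2}$
$W = -173$ ($W = -32 - \left(-3 + \left(3 + 9\right)^{2}\right) = -32 - \left(-3 + 12^{2}\right) = -32 - \left(-3 + 144\right) = -32 - 141 = -173$)
$H = -173$
$\left(H + U{\left(-6,9 \right)}\right)^{2} = \left(-173 + \left(1 - -6\right)\right)^{2} = \left(-173 + \left(1 + 6\right)\right)^{2} = \left(-173 + 7\right)^{2} = \left(-166\right)^{2} = 27556$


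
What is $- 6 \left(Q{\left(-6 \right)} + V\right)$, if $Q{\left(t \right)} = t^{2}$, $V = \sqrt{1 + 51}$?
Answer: $-216 - 12 \sqrt{13} \approx -259.27$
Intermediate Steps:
$V = 2 \sqrt{13}$ ($V = \sqrt{52} = 2 \sqrt{13} \approx 7.2111$)
$- 6 \left(Q{\left(-6 \right)} + V\right) = - 6 \left(\left(-6\right)^{2} + 2 \sqrt{13}\right) = - 6 \left(36 + 2 \sqrt{13}\right) = -216 - 12 \sqrt{13}$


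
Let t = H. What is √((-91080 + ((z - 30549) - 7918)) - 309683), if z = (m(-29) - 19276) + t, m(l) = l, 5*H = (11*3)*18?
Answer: I*√11460405/5 ≈ 677.06*I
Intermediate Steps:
H = 594/5 (H = ((11*3)*18)/5 = (33*18)/5 = (⅕)*594 = 594/5 ≈ 118.80)
t = 594/5 ≈ 118.80
z = -95931/5 (z = (-29 - 19276) + 594/5 = -19305 + 594/5 = -95931/5 ≈ -19186.)
√((-91080 + ((z - 30549) - 7918)) - 309683) = √((-91080 + ((-95931/5 - 30549) - 7918)) - 309683) = √((-91080 + (-248676/5 - 7918)) - 309683) = √((-91080 - 288266/5) - 309683) = √(-743666/5 - 309683) = √(-2292081/5) = I*√11460405/5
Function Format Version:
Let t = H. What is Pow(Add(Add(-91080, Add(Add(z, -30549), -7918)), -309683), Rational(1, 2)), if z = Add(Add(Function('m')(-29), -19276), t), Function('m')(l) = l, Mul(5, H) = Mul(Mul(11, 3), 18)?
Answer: Mul(Rational(1, 5), I, Pow(11460405, Rational(1, 2))) ≈ Mul(677.06, I)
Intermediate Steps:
H = Rational(594, 5) (H = Mul(Rational(1, 5), Mul(Mul(11, 3), 18)) = Mul(Rational(1, 5), Mul(33, 18)) = Mul(Rational(1, 5), 594) = Rational(594, 5) ≈ 118.80)
t = Rational(594, 5) ≈ 118.80
z = Rational(-95931, 5) (z = Add(Add(-29, -19276), Rational(594, 5)) = Add(-19305, Rational(594, 5)) = Rational(-95931, 5) ≈ -19186.)
Pow(Add(Add(-91080, Add(Add(z, -30549), -7918)), -309683), Rational(1, 2)) = Pow(Add(Add(-91080, Add(Add(Rational(-95931, 5), -30549), -7918)), -309683), Rational(1, 2)) = Pow(Add(Add(-91080, Add(Rational(-248676, 5), -7918)), -309683), Rational(1, 2)) = Pow(Add(Add(-91080, Rational(-288266, 5)), -309683), Rational(1, 2)) = Pow(Add(Rational(-743666, 5), -309683), Rational(1, 2)) = Pow(Rational(-2292081, 5), Rational(1, 2)) = Mul(Rational(1, 5), I, Pow(11460405, Rational(1, 2)))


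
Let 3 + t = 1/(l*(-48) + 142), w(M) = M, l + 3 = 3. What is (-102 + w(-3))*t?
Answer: 44625/142 ≈ 314.26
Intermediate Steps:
l = 0 (l = -3 + 3 = 0)
t = -425/142 (t = -3 + 1/(0*(-48) + 142) = -3 + 1/(0 + 142) = -3 + 1/142 = -425/142 ≈ -2.9930)
(-102 + w(-3))*t = (-102 - 3)*(-425/142) = -105*(-425/142) = 44625/142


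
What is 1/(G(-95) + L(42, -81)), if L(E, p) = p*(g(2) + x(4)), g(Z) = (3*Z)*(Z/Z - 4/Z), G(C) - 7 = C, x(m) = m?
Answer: 1/74 ≈ 0.013514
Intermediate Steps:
G(C) = 7 + C
g(Z) = 3*Z*(1 - 4/Z) (g(Z) = (3*Z)*(1 - 4/Z) = 3*Z*(1 - 4/Z))
L(E, p) = -2*p (L(E, p) = p*((-12 + 3*2) + 4) = p*((-12 + 6) + 4) = p*(-6 + 4) = p*(-2) = -2*p)
1/(G(-95) + L(42, -81)) = 1/((7 - 95) - 2*(-81)) = 1/(-88 + 162) = 1/74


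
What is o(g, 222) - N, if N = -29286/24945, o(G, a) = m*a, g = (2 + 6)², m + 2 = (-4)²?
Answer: 25852782/8315 ≈ 3109.2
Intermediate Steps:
m = 14 (m = -2 + (-4)² = -2 + 16 = 14)
g = 64 (g = 8² = 64)
o(G, a) = 14*a
N = -9762/8315 (N = -29286*1/24945 = -9762/8315 ≈ -1.1740)
o(g, 222) - N = 14*222 - 1*(-9762/8315) = 3108 + 9762/8315 = 25852782/8315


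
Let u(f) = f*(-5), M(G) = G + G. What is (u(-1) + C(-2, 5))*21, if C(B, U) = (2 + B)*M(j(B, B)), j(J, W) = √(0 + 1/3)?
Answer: 105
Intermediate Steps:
j(J, W) = √3/3 (j(J, W) = √(0 + ⅓) = √(⅓) = √3/3)
M(G) = 2*G
u(f) = -5*f
C(B, U) = 2*√3*(2 + B)/3 (C(B, U) = (2 + B)*(2*(√3/3)) = (2 + B)*(2*√3/3) = 2*√3*(2 + B)/3)
(u(-1) + C(-2, 5))*21 = (-5*(-1) + 2*√3*(2 - 2)/3)*21 = (5 + (⅔)*√3*0)*21 = (5 + 0)*21 = 5*21 = 105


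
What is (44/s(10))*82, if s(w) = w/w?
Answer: 3608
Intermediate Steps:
s(w) = 1
(44/s(10))*82 = (44/1)*82 = (44*1)*82 = 44*82 = 3608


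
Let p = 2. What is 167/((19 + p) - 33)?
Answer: -167/12 ≈ -13.917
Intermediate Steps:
167/((19 + p) - 33) = 167/((19 + 2) - 33) = 167/(21 - 33) = 167/(-12) = -1/12*167 = -167/12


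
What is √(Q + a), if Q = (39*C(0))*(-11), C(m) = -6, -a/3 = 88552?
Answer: I*√263082 ≈ 512.92*I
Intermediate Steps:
a = -265656 (a = -3*88552 = -265656)
Q = 2574 (Q = (39*(-6))*(-11) = -234*(-11) = 2574)
√(Q + a) = √(2574 - 265656) = √(-263082) = I*√263082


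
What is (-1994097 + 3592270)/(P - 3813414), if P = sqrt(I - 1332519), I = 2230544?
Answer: -6094495292622/14542125437371 - 7990865*sqrt(35921)/14542125437371 ≈ -0.41920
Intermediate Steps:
P = 5*sqrt(35921) (P = sqrt(2230544 - 1332519) = sqrt(898025) = 5*sqrt(35921) ≈ 947.64)
(-1994097 + 3592270)/(P - 3813414) = (-1994097 + 3592270)/(5*sqrt(35921) - 3813414) = 1598173/(-3813414 + 5*sqrt(35921))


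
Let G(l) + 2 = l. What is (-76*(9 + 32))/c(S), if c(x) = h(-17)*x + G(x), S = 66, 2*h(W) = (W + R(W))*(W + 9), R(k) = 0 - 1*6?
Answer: -779/1534 ≈ -0.50782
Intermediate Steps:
R(k) = -6 (R(k) = 0 - 6 = -6)
h(W) = (-6 + W)*(9 + W)/2 (h(W) = ((W - 6)*(W + 9))/2 = ((-6 + W)*(9 + W))/2 = (-6 + W)*(9 + W)/2)
G(l) = -2 + l
c(x) = -2 + 93*x (c(x) = (-27 + (½)*(-17)² + (3/2)*(-17))*x + (-2 + x) = (-27 + (½)*289 - 51/2)*x + (-2 + x) = (-27 + 289/2 - 51/2)*x + (-2 + x) = 92*x + (-2 + x) = -2 + 93*x)
(-76*(9 + 32))/c(S) = (-76*(9 + 32))/(-2 + 93*66) = (-76*41)/(-2 + 6138) = -3116/6136 = -3116*1/6136 = -779/1534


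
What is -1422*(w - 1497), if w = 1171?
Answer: 463572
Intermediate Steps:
-1422*(w - 1497) = -1422*(1171 - 1497) = -1422*(-326) = 463572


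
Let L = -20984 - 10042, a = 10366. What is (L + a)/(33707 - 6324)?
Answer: -20660/27383 ≈ -0.75448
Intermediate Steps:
L = -31026
(L + a)/(33707 - 6324) = (-31026 + 10366)/(33707 - 6324) = -20660/27383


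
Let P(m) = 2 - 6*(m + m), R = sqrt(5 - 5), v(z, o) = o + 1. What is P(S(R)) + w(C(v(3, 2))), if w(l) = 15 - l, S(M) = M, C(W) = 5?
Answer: 12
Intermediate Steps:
v(z, o) = 1 + o
R = 0 (R = sqrt(0) = 0)
P(m) = 2 - 12*m (P(m) = 2 - 6*2*m = 2 - 12*m)
P(S(R)) + w(C(v(3, 2))) = (2 - 12*0) + (15 - 1*5) = (2 + 0) + (15 - 5) = 2 + 10 = 12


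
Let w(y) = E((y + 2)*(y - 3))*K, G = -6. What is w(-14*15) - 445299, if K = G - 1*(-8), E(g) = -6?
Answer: -445311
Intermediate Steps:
K = 2 (K = -6 - 1*(-8) = -6 + 8 = 2)
w(y) = -12 (w(y) = -6*2 = -12)
w(-14*15) - 445299 = -12 - 445299 = -445311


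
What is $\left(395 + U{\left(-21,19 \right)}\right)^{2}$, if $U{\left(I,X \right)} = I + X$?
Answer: $154449$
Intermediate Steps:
$\left(395 + U{\left(-21,19 \right)}\right)^{2} = \left(395 + \left(-21 + 19\right)\right)^{2} = \left(395 - 2\right)^{2} = 393^{2} = 154449$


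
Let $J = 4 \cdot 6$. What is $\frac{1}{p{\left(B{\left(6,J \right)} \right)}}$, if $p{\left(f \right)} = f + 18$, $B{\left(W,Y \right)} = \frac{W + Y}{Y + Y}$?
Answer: $\frac{8}{149} \approx 0.053691$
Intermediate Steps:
$J = 24$
$B{\left(W,Y \right)} = \frac{W + Y}{2 Y}$
$p{\left(f \right)} = 18 + f$
$\frac{1}{p{\left(B{\left(6,J \right)} \right)}} = \frac{1}{18 + \frac{6 + 24}{2 \cdot 24}} = \frac{1}{18 + \frac{1}{2} \cdot \frac{1}{24} \cdot 30} = \frac{1}{18 + \frac{5}{8}} = \frac{1}{\frac{149}{8}} = \frac{8}{149}$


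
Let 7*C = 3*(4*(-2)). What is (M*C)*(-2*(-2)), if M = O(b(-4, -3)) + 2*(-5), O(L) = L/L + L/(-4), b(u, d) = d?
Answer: 792/7 ≈ 113.14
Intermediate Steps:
O(L) = 1 - L/4 (O(L) = 1 + L*(-¼) = 1 - L/4)
M = -33/4 (M = (1 - ¼*(-3)) + 2*(-5) = (1 + ¾) - 10 = 7/4 - 10 = -33/4 ≈ -8.2500)
C = -24/7 (C = (3*(4*(-2)))/7 = (3*(-8))/7 = (⅐)*(-24) = -24/7 ≈ -3.4286)
(M*C)*(-2*(-2)) = (-33/4*(-24/7))*(-2*(-2)) = (198/7)*4 = 792/7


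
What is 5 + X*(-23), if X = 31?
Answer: -708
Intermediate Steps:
5 + X*(-23) = 5 + 31*(-23) = 5 - 713 = -708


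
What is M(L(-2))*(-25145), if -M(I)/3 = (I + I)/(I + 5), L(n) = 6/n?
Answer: -226305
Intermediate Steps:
M(I) = -6*I/(5 + I) (M(I) = -3*(I + I)/(I + 5) = -3*2*I/(5 + I) = -6*I/(5 + I))
M(L(-2))*(-25145) = -6*6/(-2)/(5 + 6/(-2))*(-25145) = -6*6*(-1/2)/(5 + 6*(-1/2))*(-25145) = -6*(-3)/(5 - 3)*(-25145) = -6*(-3)/2*(-25145) = -6*(-3)*1/2*(-25145) = 9*(-25145) = -226305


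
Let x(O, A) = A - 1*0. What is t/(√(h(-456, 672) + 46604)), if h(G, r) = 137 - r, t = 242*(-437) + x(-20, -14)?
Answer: -105768*√46069/46069 ≈ -492.78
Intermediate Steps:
x(O, A) = A (x(O, A) = A + 0 = A)
t = -105768 (t = 242*(-437) - 14 = -105754 - 14 = -105768)
t/(√(h(-456, 672) + 46604)) = -105768/√((137 - 1*672) + 46604) = -105768/√((137 - 672) + 46604) = -105768/√(-535 + 46604) = -105768*√46069/46069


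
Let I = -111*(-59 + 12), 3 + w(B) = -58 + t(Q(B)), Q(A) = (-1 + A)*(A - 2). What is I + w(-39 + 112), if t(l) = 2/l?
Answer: 13178737/2556 ≈ 5156.0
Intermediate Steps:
Q(A) = (-1 + A)*(-2 + A)
w(B) = -61 + 2/(2 + B² - 3*B) (w(B) = -3 + (-58 + 2/(2 + B² - 3*B)) = -61 + 2/(2 + B² - 3*B))
I = 5217 (I = -111*(-47) = 5217)
I + w(-39 + 112) = 5217 + (-120 - 61*(-39 + 112)² + 183*(-39 + 112))/(2 + (-39 + 112)² - 3*(-39 + 112)) = 5217 + (-120 - 61*73² + 183*73)/(2 + 73² - 3*73) = 5217 + (-120 - 61*5329 + 13359)/(2 + 5329 - 219) = 5217 + (-120 - 325069 + 13359)/5112 = 5217 + (1/5112)*(-311830) = 5217 - 155915/2556 = 13178737/2556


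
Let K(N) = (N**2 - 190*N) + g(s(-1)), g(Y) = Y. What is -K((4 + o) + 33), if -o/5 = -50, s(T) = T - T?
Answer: -27839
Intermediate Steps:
s(T) = 0
o = 250 (o = -5*(-50) = 250)
K(N) = N**2 - 190*N (K(N) = (N**2 - 190*N) + 0 = N**2 - 190*N)
-K((4 + o) + 33) = -((4 + 250) + 33)*(-190 + ((4 + 250) + 33)) = -(254 + 33)*(-190 + (254 + 33)) = -287*(-190 + 287) = -287*97 = -1*27839 = -27839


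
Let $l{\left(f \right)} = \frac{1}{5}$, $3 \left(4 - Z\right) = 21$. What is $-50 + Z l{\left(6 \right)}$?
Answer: $- \frac{253}{5} \approx -50.6$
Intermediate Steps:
$Z = -3$ ($Z = 4 - 7 = -3$)
$l{\left(f \right)} = \frac{1}{5}$
$-50 + Z l{\left(6 \right)} = -50 - \frac{3}{5} = - \frac{253}{5}$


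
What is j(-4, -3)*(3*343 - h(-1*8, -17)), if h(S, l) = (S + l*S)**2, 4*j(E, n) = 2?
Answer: -15355/2 ≈ -7677.5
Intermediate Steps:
j(E, n) = 1/2 (j(E, n) = (1/4)*2 = 1/2)
h(S, l) = (S + S*l)**2
j(-4, -3)*(3*343 - h(-1*8, -17)) = (3*343 - (-1*8)**2*(1 - 17)**2)/2 = (1029 - (-8)**2*(-16)**2)/2 = (1029 - 64*256)/2 = (1029 - 1*16384)/2 = (1029 - 16384)/2 = (1/2)*(-15355) = -15355/2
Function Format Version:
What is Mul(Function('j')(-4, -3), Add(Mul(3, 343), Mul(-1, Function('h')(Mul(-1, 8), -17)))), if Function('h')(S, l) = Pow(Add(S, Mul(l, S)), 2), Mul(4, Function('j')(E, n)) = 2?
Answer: Rational(-15355, 2) ≈ -7677.5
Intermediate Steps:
Function('j')(E, n) = Rational(1, 2) (Function('j')(E, n) = Mul(Rational(1, 4), 2) = Rational(1, 2))
Function('h')(S, l) = Pow(Add(S, Mul(S, l)), 2)
Mul(Function('j')(-4, -3), Add(Mul(3, 343), Mul(-1, Function('h')(Mul(-1, 8), -17)))) = Mul(Rational(1, 2), Add(Mul(3, 343), Mul(-1, Mul(Pow(Mul(-1, 8), 2), Pow(Add(1, -17), 2))))) = Mul(Rational(1, 2), Add(1029, Mul(-1, Mul(Pow(-8, 2), Pow(-16, 2))))) = Mul(Rational(1, 2), Add(1029, Mul(-1, Mul(64, 256)))) = Mul(Rational(1, 2), Add(1029, Mul(-1, 16384))) = Mul(Rational(1, 2), Add(1029, -16384)) = Mul(Rational(1, 2), -15355) = Rational(-15355, 2)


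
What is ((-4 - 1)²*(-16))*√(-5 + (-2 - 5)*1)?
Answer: -800*I*√3 ≈ -1385.6*I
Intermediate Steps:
((-4 - 1)²*(-16))*√(-5 + (-2 - 5)*1) = ((-5)²*(-16))*√(-5 - 7*1) = (25*(-16))*√(-5 - 7) = -800*I*√3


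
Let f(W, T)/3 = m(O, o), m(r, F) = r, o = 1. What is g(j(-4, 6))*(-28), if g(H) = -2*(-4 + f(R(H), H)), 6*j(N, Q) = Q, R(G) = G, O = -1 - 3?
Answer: -896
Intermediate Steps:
O = -4
j(N, Q) = Q/6
f(W, T) = -12 (f(W, T) = 3*(-4) = -12)
g(H) = 32 (g(H) = -2*(-4 - 12) = -2*(-16) = 32)
g(j(-4, 6))*(-28) = 32*(-28) = -896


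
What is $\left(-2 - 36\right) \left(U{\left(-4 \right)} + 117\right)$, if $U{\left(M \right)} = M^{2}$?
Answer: $-5054$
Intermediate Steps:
$\left(-2 - 36\right) \left(U{\left(-4 \right)} + 117\right) = \left(-2 - 36\right) \left(\left(-4\right)^{2} + 117\right) = \left(-2 - 36\right) \left(16 + 117\right) = \left(-38\right) 133 = -5054$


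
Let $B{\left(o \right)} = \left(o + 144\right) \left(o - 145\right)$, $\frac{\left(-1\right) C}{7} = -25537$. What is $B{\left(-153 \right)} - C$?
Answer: $-176077$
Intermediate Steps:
$C = 178759$ ($C = \left(-7\right) \left(-25537\right) = 178759$)
$B{\left(o \right)} = \left(-145 + o\right) \left(144 + o\right)$ ($B{\left(o \right)} = \left(144 + o\right) \left(-145 + o\right) = \left(-145 + o\right) \left(144 + o\right)$)
$B{\left(-153 \right)} - C = \left(-20880 + \left(-153\right)^{2} - -153\right) - 178759 = \left(-20880 + 23409 + 153\right) - 178759 = 2682 - 178759 = -176077$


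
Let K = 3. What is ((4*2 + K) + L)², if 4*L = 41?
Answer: 7225/16 ≈ 451.56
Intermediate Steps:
L = 41/4 (L = (¼)*41 = 41/4 ≈ 10.250)
((4*2 + K) + L)² = ((4*2 + 3) + 41/4)² = ((8 + 3) + 41/4)² = (11 + 41/4)² = (85/4)² = 7225/16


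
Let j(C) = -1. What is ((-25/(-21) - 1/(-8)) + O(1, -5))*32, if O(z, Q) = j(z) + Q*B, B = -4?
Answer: 13652/21 ≈ 650.10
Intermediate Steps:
O(z, Q) = -1 - 4*Q (O(z, Q) = -1 + Q*(-4) = -1 - 4*Q)
((-25/(-21) - 1/(-8)) + O(1, -5))*32 = ((-25/(-21) - 1/(-8)) + (-1 - 4*(-5)))*32 = ((-25*(-1/21) - 1*(-⅛)) + (-1 + 20))*32 = ((25/21 + ⅛) + 19)*32 = (221/168 + 19)*32 = (3413/168)*32 = 13652/21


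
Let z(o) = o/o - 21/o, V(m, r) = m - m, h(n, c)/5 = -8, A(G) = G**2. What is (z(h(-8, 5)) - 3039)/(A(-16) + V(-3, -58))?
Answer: -121499/10240 ≈ -11.865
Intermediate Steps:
h(n, c) = -40 (h(n, c) = 5*(-8) = -40)
V(m, r) = 0
z(o) = 1 - 21/o
(z(h(-8, 5)) - 3039)/(A(-16) + V(-3, -58)) = ((-21 - 40)/(-40) - 3039)/((-16)**2 + 0) = (-1/40*(-61) - 3039)/(256 + 0) = (61/40 - 3039)/256 = -121499/40*1/256 = -121499/10240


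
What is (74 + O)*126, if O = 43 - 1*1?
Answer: 14616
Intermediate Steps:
O = 42 (O = 43 - 1 = 42)
(74 + O)*126 = (74 + 42)*126 = 116*126 = 14616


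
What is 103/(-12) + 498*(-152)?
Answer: -908455/12 ≈ -75705.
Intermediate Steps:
103/(-12) + 498*(-152) = 103*(-1/12) - 75696 = -103/12 - 75696 = -908455/12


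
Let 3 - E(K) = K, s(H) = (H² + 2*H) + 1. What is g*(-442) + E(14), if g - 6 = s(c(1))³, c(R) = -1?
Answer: -2663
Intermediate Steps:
s(H) = 1 + H² + 2*H
E(K) = 3 - K
g = 6 (g = 6 + (1 + (-1)² + 2*(-1))³ = 6 + (1 + 1 - 2)³ = 6 + 0³ = 6 + 0 = 6)
g*(-442) + E(14) = 6*(-442) + (3 - 1*14) = -2652 + (3 - 14) = -2652 - 11 = -2663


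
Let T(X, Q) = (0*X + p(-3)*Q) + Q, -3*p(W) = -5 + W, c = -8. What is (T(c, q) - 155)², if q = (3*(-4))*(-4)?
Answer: 441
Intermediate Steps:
p(W) = 5/3 - W/3 (p(W) = -(-5 + W)/3 = 5/3 - W/3)
q = 48 (q = -12*(-4) = 48)
T(X, Q) = 11*Q/3 (T(X, Q) = (0*X + (5/3 - ⅓*(-3))*Q) + Q = (0 + (5/3 + 1)*Q) + Q = (0 + 8*Q/3) + Q = 8*Q/3 + Q = 11*Q/3)
(T(c, q) - 155)² = ((11/3)*48 - 155)² = (176 - 155)² = 21² = 441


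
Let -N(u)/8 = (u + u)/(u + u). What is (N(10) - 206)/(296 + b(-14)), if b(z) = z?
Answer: -107/141 ≈ -0.75887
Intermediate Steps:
N(u) = -8 (N(u) = -8*(u + u)/(u + u) = -8*2*u/(2*u) = -8*2*u*1/(2*u) = -8*1 = -8)
(N(10) - 206)/(296 + b(-14)) = (-8 - 206)/(296 - 14) = -214/282 = -214*1/282 = -107/141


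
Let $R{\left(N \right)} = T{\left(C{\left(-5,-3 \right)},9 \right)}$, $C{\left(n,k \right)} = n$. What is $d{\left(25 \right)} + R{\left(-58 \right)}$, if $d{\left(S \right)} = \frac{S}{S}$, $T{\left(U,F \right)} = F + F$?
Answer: $19$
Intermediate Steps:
$T{\left(U,F \right)} = 2 F$
$R{\left(N \right)} = 18$ ($R{\left(N \right)} = 2 \cdot 9 = 18$)
$d{\left(S \right)} = 1$
$d{\left(25 \right)} + R{\left(-58 \right)} = 1 + 18 = 19$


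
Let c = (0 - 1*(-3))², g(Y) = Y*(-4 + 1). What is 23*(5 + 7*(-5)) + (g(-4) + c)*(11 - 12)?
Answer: -711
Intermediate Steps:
g(Y) = -3*Y (g(Y) = Y*(-3) = -3*Y)
c = 9 (c = (0 + 3)² = 3² = 9)
23*(5 + 7*(-5)) + (g(-4) + c)*(11 - 12) = 23*(5 + 7*(-5)) + (-3*(-4) + 9)*(11 - 12) = 23*(5 - 35) + (12 + 9)*(-1) = 23*(-30) + 21*(-1) = -690 - 21 = -711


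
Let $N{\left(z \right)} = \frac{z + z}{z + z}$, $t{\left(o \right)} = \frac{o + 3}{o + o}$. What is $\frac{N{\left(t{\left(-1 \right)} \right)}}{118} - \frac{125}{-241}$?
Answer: $\frac{14991}{28438} \approx 0.52715$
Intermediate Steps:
$t{\left(o \right)} = \frac{3 + o}{2 o}$
$N{\left(z \right)} = 1$ ($N{\left(z \right)} = \frac{2 z}{2 z} = 2 z \frac{1}{2 z} = 1$)
$\frac{N{\left(t{\left(-1 \right)} \right)}}{118} - \frac{125}{-241} = 1 \cdot \frac{1}{118} - \frac{125}{-241} = 1 \cdot \frac{1}{118} - - \frac{125}{241} = \frac{1}{118} + \frac{125}{241} = \frac{14991}{28438}$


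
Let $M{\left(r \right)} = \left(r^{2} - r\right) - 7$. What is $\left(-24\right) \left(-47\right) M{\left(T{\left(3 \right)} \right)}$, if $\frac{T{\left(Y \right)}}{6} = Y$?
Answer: $337272$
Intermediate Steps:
$T{\left(Y \right)} = 6 Y$
$M{\left(r \right)} = -7 + r^{2} - r$
$\left(-24\right) \left(-47\right) M{\left(T{\left(3 \right)} \right)} = \left(-24\right) \left(-47\right) \left(-7 + \left(6 \cdot 3\right)^{2} - 6 \cdot 3\right) = 1128 \left(-7 + 18^{2} - 18\right) = 1128 \left(-7 + 324 - 18\right) = 1128 \cdot 299 = 337272$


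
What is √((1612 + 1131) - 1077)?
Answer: 7*√34 ≈ 40.817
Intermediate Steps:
√((1612 + 1131) - 1077) = √(2743 - 1077) = √1666 = 7*√34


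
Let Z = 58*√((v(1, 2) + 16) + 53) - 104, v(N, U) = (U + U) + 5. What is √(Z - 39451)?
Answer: √(-39555 + 58*√78) ≈ 197.59*I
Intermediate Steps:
v(N, U) = 5 + 2*U (v(N, U) = 2*U + 5 = 5 + 2*U)
Z = -104 + 58*√78 (Z = 58*√(((5 + 2*2) + 16) + 53) - 104 = 58*√(((5 + 4) + 16) + 53) - 104 = 58*√((9 + 16) + 53) - 104 = 58*√(25 + 53) - 104 = 58*√78 - 104 = -104 + 58*√78 ≈ 408.24)
√(Z - 39451) = √((-104 + 58*√78) - 39451) = √(-39555 + 58*√78)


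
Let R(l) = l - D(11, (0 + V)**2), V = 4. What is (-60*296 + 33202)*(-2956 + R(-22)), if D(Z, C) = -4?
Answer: -45924508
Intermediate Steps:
R(l) = 4 + l (R(l) = l - 1*(-4) = l + 4 = 4 + l)
(-60*296 + 33202)*(-2956 + R(-22)) = (-60*296 + 33202)*(-2956 + (4 - 22)) = (-17760 + 33202)*(-2956 - 18) = 15442*(-2974) = -45924508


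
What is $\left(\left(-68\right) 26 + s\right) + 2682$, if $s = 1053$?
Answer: $1967$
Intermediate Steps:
$\left(\left(-68\right) 26 + s\right) + 2682 = \left(\left(-68\right) 26 + 1053\right) + 2682 = \left(-1768 + 1053\right) + 2682 = -715 + 2682 = 1967$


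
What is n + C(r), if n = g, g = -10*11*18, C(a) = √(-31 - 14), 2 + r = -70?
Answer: -1980 + 3*I*√5 ≈ -1980.0 + 6.7082*I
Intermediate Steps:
r = -72 (r = -2 - 70 = -72)
C(a) = 3*I*√5 (C(a) = √(-45) = 3*I*√5)
g = -1980 (g = -110*18 = -1980)
n = -1980
n + C(r) = -1980 + 3*I*√5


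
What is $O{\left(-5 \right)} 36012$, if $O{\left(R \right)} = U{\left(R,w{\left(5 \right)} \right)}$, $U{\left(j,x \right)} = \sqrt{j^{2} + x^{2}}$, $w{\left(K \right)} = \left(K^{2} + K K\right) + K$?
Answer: $180060 \sqrt{122} \approx 1.9888 \cdot 10^{6}$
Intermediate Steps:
$w{\left(K \right)} = K + 2 K^{2}$ ($w{\left(K \right)} = \left(K^{2} + K^{2}\right) + K = 2 K^{2} + K = K + 2 K^{2}$)
$O{\left(R \right)} = \sqrt{3025 + R^{2}}$ ($O{\left(R \right)} = \sqrt{R^{2} + \left(5 \left(1 + 2 \cdot 5\right)\right)^{2}} = \sqrt{R^{2} + \left(5 \left(1 + 10\right)\right)^{2}} = \sqrt{R^{2} + \left(5 \cdot 11\right)^{2}} = \sqrt{R^{2} + 55^{2}} = \sqrt{R^{2} + 3025} = \sqrt{3025 + R^{2}}$)
$O{\left(-5 \right)} 36012 = \sqrt{3025 + \left(-5\right)^{2}} \cdot 36012 = \sqrt{3025 + 25} \cdot 36012 = \sqrt{3050} \cdot 36012 = 5 \sqrt{122} \cdot 36012 = 180060 \sqrt{122}$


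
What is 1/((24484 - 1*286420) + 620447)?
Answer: 1/358511 ≈ 2.7893e-6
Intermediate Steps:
1/((24484 - 1*286420) + 620447) = 1/((24484 - 286420) + 620447) = 1/(-261936 + 620447) = 1/358511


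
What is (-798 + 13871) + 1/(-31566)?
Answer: 412662317/31566 ≈ 13073.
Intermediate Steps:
(-798 + 13871) + 1/(-31566) = 13073 - 1/31566 = 412662317/31566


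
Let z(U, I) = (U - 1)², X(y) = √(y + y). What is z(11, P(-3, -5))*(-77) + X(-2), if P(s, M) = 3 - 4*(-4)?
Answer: -7700 + 2*I ≈ -7700.0 + 2.0*I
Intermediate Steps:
P(s, M) = 19 (P(s, M) = 3 + 16 = 19)
X(y) = √2*√y (X(y) = √(2*y) = √2*√y)
z(U, I) = (-1 + U)²
z(11, P(-3, -5))*(-77) + X(-2) = (-1 + 11)²*(-77) + √2*√(-2) = 10²*(-77) + √2*(I*√2) = 100*(-77) + 2*I = -7700 + 2*I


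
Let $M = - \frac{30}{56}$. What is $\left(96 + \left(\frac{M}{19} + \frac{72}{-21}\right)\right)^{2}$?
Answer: $\frac{2423888289}{283024} \approx 8564.3$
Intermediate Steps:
$M = - \frac{15}{28}$ ($M = \left(-30\right) \frac{1}{56} = - \frac{15}{28} \approx -0.53571$)
$\left(96 + \left(\frac{M}{19} + \frac{72}{-21}\right)\right)^{2} = \left(96 + \left(- \frac{15}{28 \cdot 19} + \frac{72}{-21}\right)\right)^{2} = \left(96 + \left(\left(- \frac{15}{28}\right) \frac{1}{19} + 72 \left(- \frac{1}{21}\right)\right)\right)^{2} = \left(96 - \frac{1839}{532}\right)^{2} = \left(\frac{49233}{532}\right)^{2} = \frac{2423888289}{283024}$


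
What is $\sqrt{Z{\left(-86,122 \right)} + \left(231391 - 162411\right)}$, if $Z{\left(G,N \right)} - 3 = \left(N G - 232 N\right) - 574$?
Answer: $\sqrt{29613} \approx 172.08$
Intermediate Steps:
$Z{\left(G,N \right)} = -571 - 232 N + G N$ ($Z{\left(G,N \right)} = 3 - \left(574 + 232 N - N G\right) = 3 - \left(574 + 232 N - G N\right) = -571 - 232 N + G N$)
$\sqrt{Z{\left(-86,122 \right)} + \left(231391 - 162411\right)} = \sqrt{\left(-571 - 28304 - 10492\right) + \left(231391 - 162411\right)} = \sqrt{-39367 + 68980} = \sqrt{29613}$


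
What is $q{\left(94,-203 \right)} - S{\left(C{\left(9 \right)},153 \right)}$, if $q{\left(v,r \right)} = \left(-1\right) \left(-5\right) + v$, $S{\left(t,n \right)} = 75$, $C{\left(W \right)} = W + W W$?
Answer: $24$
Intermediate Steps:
$C{\left(W \right)} = W + W^{2}$
$q{\left(v,r \right)} = 5 + v$
$q{\left(94,-203 \right)} - S{\left(C{\left(9 \right)},153 \right)} = \left(5 + 94\right) - 75 = 99 - 75 = 24$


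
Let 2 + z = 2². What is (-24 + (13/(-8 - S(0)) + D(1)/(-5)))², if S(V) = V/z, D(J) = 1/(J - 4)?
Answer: 9406489/14400 ≈ 653.23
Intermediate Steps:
z = 2 (z = -2 + 2² = -2 + 4 = 2)
D(J) = 1/(-4 + J)
S(V) = V/2
(-24 + (13/(-8 - S(0)) + D(1)/(-5)))² = (-24 + (13/(-8 - 0/2) + 1/((-4 + 1)*(-5))))² = (-24 + (13/(-8 - 1*0) - ⅕/(-3)))² = (-24 + (13/(-8 + 0) - ⅓*(-⅕)))² = (-24 + (13/(-8) + 1/15))² = (-24 + (13*(-⅛) + 1/15))² = (-24 + (-13/8 + 1/15))² = (-24 - 187/120)² = (-3067/120)² = 9406489/14400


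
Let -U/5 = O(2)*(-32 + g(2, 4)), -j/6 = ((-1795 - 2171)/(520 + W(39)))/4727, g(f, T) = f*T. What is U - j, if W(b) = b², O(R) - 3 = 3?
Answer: 6946397244/9647807 ≈ 720.00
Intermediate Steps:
O(R) = 6 (O(R) = 3 + 3 = 6)
g(f, T) = T*f
j = 23796/9647807 (j = -6*(-1795 - 2171)/(520 + 39²)/4727 = -6*(-3966/(520 + 1521))/4727 = -6*(-3966/2041)/4727 = -6*(-3966*1/2041)/4727 = -(-23796)/(2041*4727) = -6*(-3966/9647807) = 23796/9647807 ≈ 0.0024665)
U = 720 (U = -30*(-32 + 4*2) = -30*(-32 + 8) = -30*(-24) = -5*(-144) = 720)
U - j = 720 - 1*23796/9647807 = 720 - 23796/9647807 = 6946397244/9647807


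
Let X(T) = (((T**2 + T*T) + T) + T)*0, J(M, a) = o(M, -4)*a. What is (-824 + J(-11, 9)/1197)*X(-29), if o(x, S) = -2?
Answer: 0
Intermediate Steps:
J(M, a) = -2*a
X(T) = 0 (X(T) = (((T**2 + T**2) + T) + T)*0 = ((2*T**2 + T) + T)*0 = ((T + 2*T**2) + T)*0 = (2*T + 2*T**2)*0 = 0)
(-824 + J(-11, 9)/1197)*X(-29) = (-824 - 2*9/1197)*0 = (-824 - 18*1/1197)*0 = (-824 - 2/133)*0 = -109594/133*0 = 0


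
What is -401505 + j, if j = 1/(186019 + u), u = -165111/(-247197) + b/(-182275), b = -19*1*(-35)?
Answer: -224351438194105729570/558776200040123 ≈ -4.0151e+5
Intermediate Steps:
b = 665 (b = -19*(-35) = 665)
u = 1995414768/3003855545 (u = -165111/(-247197) + 665/(-182275) = -165111*(-1/247197) + 665*(-1/182275) = 55037/82399 - 133/36455 = 1995414768/3003855545 ≈ 0.66428)
j = 3003855545/558776200040123 (j = 1/(186019 + 1995414768/3003855545) = 1/(558776200040123/3003855545) = 3003855545/558776200040123 ≈ 5.3758e-6)
-401505 + j = -401505 + 3003855545/558776200040123 = -224351438194105729570/558776200040123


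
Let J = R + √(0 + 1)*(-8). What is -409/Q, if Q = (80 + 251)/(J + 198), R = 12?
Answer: -82618/331 ≈ -249.60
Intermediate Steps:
J = 4 (J = 12 + √(0 + 1)*(-8) = 12 + √1*(-8) = 12 + 1*(-8) = 12 - 8 = 4)
Q = 331/202 (Q = (80 + 251)/(4 + 198) = 331/202 ≈ 1.6386)
-409/Q = -409/331/202 = -409*202/331 = -82618/331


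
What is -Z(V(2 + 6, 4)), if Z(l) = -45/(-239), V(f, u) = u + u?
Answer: -45/239 ≈ -0.18828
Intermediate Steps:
V(f, u) = 2*u
Z(l) = 45/239 (Z(l) = -45*(-1/239) = 45/239)
-Z(V(2 + 6, 4)) = -1*45/239 = -45/239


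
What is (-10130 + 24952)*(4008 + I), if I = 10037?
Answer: 208174990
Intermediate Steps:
(-10130 + 24952)*(4008 + I) = (-10130 + 24952)*(4008 + 10037) = 14822*14045 = 208174990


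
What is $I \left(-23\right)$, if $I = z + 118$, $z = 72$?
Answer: $-4370$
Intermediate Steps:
$I = 190$ ($I = 72 + 118 = 190$)
$I \left(-23\right) = 190 \left(-23\right) = -4370$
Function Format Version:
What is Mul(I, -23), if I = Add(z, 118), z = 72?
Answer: -4370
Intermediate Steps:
I = 190 (I = Add(72, 118) = 190)
Mul(I, -23) = Mul(190, -23) = -4370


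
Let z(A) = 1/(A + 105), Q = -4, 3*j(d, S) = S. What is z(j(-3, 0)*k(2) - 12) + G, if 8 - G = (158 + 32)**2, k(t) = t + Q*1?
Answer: -3356555/93 ≈ -36092.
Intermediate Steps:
j(d, S) = S/3
k(t) = -4 + t (k(t) = t - 4*1 = t - 4 = -4 + t)
z(A) = 1/(105 + A)
G = -36092 (G = 8 - (158 + 32)**2 = 8 - 1*190**2 = 8 - 1*36100 = 8 - 36100 = -36092)
z(j(-3, 0)*k(2) - 12) + G = 1/(105 + (((1/3)*0)*(-4 + 2) - 12)) - 36092 = 1/(105 + (0*(-2) - 12)) - 36092 = 1/(105 + (0 - 12)) - 36092 = 1/(105 - 12) - 36092 = 1/93 - 36092 = -3356555/93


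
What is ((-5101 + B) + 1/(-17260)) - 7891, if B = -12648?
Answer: -442546401/17260 ≈ -25640.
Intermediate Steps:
((-5101 + B) + 1/(-17260)) - 7891 = ((-5101 - 12648) + 1/(-17260)) - 7891 = (-17749 - 1/17260) - 7891 = -306347741/17260 - 7891 = -442546401/17260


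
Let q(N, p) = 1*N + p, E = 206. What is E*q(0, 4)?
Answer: 824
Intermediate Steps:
q(N, p) = N + p
E*q(0, 4) = 206*(0 + 4) = 206*4 = 824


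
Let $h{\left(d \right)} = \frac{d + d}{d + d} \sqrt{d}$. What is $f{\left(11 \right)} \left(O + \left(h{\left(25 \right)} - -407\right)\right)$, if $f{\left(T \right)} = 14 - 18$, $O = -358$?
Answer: $-216$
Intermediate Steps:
$f{\left(T \right)} = -4$
$h{\left(d \right)} = \sqrt{d}$ ($h{\left(d \right)} = \frac{2 d}{2 d} \sqrt{d} = 2 d \frac{1}{2 d} \sqrt{d} = 1 \sqrt{d} = \sqrt{d}$)
$f{\left(11 \right)} \left(O + \left(h{\left(25 \right)} - -407\right)\right) = - 4 \left(-358 + \left(\sqrt{25} - -407\right)\right) = - 4 \left(-358 + \left(5 + 407\right)\right) = - 4 \left(-358 + 412\right) = \left(-4\right) 54 = -216$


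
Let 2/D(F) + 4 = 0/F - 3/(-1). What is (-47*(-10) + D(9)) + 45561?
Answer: 46029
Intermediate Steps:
D(F) = -2 (D(F) = 2/(-4 + (0/F - 3/(-1))) = 2/(-4 + (0 - 3*(-1))) = 2/(-4 + (0 + 3)) = 2/(-4 + 3) = 2/(-1) = 2*(-1) = -2)
(-47*(-10) + D(9)) + 45561 = (-47*(-10) - 2) + 45561 = (470 - 2) + 45561 = 468 + 45561 = 46029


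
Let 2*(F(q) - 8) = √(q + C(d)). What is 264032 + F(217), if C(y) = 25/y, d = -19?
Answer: 264040 + √77862/38 ≈ 2.6405e+5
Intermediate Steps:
F(q) = 8 + √(-25/19 + q)/2 (F(q) = 8 + √(q + 25/(-19))/2 = 8 + √(q + 25*(-1/19))/2 = 8 + √(q - 25/19)/2 = 8 + √(-25/19 + q)/2)
264032 + F(217) = 264032 + (8 + √(-475 + 361*217)/38) = 264032 + (8 + √(-475 + 78337)/38) = 264032 + (8 + √77862/38) = 264040 + √77862/38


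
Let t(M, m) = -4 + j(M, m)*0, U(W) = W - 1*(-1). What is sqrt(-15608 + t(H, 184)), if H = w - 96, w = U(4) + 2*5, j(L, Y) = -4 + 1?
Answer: 2*I*sqrt(3903) ≈ 124.95*I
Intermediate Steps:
U(W) = 1 + W (U(W) = W + 1 = 1 + W)
j(L, Y) = -3
w = 15 (w = (1 + 4) + 2*5 = 5 + 10 = 15)
H = -81 (H = 15 - 96 = -81)
t(M, m) = -4 (t(M, m) = -4 - 3*0 = -4 + 0 = -4)
sqrt(-15608 + t(H, 184)) = sqrt(-15608 - 4) = sqrt(-15612) = 2*I*sqrt(3903)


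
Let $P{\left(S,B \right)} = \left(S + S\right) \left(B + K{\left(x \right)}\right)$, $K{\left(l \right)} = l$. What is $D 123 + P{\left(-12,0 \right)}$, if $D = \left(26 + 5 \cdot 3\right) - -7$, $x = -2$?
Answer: $5952$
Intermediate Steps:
$P{\left(S,B \right)} = 2 S \left(-2 + B\right)$ ($P{\left(S,B \right)} = \left(S + S\right) \left(B - 2\right) = 2 S \left(-2 + B\right)$)
$D = 48$ ($D = \left(26 + 15\right) + 7 = 41 + 7 = 48$)
$D 123 + P{\left(-12,0 \right)} = 48 \cdot 123 + 2 \left(-12\right) \left(-2 + 0\right) = 5904 + 2 \left(-12\right) \left(-2\right) = 5904 + 48 = 5952$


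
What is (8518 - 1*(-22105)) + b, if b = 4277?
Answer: 34900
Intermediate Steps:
(8518 - 1*(-22105)) + b = (8518 - 1*(-22105)) + 4277 = (8518 + 22105) + 4277 = 30623 + 4277 = 34900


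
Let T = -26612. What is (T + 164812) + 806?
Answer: 139006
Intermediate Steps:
(T + 164812) + 806 = (-26612 + 164812) + 806 = 138200 + 806 = 139006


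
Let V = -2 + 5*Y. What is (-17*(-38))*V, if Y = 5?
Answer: 14858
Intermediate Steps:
V = 23 (V = -2 + 5*5 = -2 + 25 = 23)
(-17*(-38))*V = -17*(-38)*23 = 646*23 = 14858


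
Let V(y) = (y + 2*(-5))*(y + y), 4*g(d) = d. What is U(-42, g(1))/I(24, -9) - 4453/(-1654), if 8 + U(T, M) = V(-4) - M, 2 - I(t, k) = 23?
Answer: -156179/69468 ≈ -2.2482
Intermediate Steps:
I(t, k) = -21 (I(t, k) = 2 - 1*23 = 2 - 23 = -21)
g(d) = d/4
V(y) = 2*y*(-10 + y) (V(y) = (y - 10)*(2*y) = (-10 + y)*(2*y) = 2*y*(-10 + y))
U(T, M) = 104 - M (U(T, M) = -8 + (2*(-4)*(-10 - 4) - M) = -8 + (2*(-4)*(-14) - M) = -8 + (112 - M) = 104 - M)
U(-42, g(1))/I(24, -9) - 4453/(-1654) = (104 - 1/4)/(-21) - 4453/(-1654) = (104 - 1*1/4)*(-1/21) - 4453*(-1/1654) = (104 - 1/4)*(-1/21) + 4453/1654 = (415/4)*(-1/21) + 4453/1654 = -415/84 + 4453/1654 = -156179/69468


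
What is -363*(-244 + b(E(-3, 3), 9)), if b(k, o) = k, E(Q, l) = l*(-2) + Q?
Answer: 91839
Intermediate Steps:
E(Q, l) = Q - 2*l (E(Q, l) = -2*l + Q = Q - 2*l)
-363*(-244 + b(E(-3, 3), 9)) = -363*(-244 + (-3 - 2*3)) = -363*(-244 + (-3 - 6)) = -363*(-244 - 9) = -363*(-253) = 91839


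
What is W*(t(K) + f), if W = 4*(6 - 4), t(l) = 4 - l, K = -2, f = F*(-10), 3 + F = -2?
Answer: 448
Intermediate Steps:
F = -5 (F = -3 - 2 = -5)
f = 50 (f = -5*(-10) = 50)
W = 8 (W = 4*2 = 8)
W*(t(K) + f) = 8*((4 - 1*(-2)) + 50) = 8*((4 + 2) + 50) = 8*(6 + 50) = 8*56 = 448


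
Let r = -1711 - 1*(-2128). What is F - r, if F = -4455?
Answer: -4872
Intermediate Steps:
r = 417 (r = -1711 + 2128 = 417)
F - r = -4455 - 1*417 = -4455 - 417 = -4872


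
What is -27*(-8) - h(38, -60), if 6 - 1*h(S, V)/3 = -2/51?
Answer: 3364/17 ≈ 197.88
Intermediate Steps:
h(S, V) = 308/17 (h(S, V) = 18 - (-6)/51 = 18 - 3*(-2/51) = 18 + 2/17 = 308/17)
-27*(-8) - h(38, -60) = -27*(-8) - 1*308/17 = 216 - 308/17 = 3364/17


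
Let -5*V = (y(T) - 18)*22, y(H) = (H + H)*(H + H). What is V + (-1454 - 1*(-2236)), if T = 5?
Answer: 2106/5 ≈ 421.20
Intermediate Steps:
y(H) = 4*H² (y(H) = (2*H)*(2*H) = 4*H²)
V = -1804/5 (V = -(4*5² - 18)*22/5 = -(4*25 - 18)*22/5 = -(100 - 18)*22/5 = -82*22/5 = -⅕*1804 = -1804/5 ≈ -360.80)
V + (-1454 - 1*(-2236)) = -1804/5 + (-1454 - 1*(-2236)) = -1804/5 + (-1454 + 2236) = -1804/5 + 782 = 2106/5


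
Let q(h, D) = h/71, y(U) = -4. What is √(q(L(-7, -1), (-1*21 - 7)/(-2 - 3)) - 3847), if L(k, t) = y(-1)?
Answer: 3*I*√2154779/71 ≈ 62.025*I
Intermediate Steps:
L(k, t) = -4
q(h, D) = h/71 (q(h, D) = h*(1/71) = h/71)
√(q(L(-7, -1), (-1*21 - 7)/(-2 - 3)) - 3847) = √((1/71)*(-4) - 3847) = √(-4/71 - 3847) = √(-273141/71) = 3*I*√2154779/71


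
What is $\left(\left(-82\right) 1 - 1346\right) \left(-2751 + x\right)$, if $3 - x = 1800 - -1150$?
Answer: $8136744$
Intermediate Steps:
$x = -2947$ ($x = 3 - \left(1800 - -1150\right) = 3 - \left(1800 + 1150\right) = 3 - 2950 = -2947$)
$\left(\left(-82\right) 1 - 1346\right) \left(-2751 + x\right) = \left(\left(-82\right) 1 - 1346\right) \left(-2751 - 2947\right) = \left(-82 - 1346\right) \left(-5698\right) = \left(-1428\right) \left(-5698\right) = 8136744$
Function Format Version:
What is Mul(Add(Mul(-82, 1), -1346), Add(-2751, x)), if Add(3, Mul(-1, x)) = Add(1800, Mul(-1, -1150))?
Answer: 8136744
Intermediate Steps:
x = -2947 (x = Add(3, Mul(-1, Add(1800, Mul(-1, -1150)))) = Add(3, Mul(-1, Add(1800, 1150))) = Add(3, Mul(-1, 2950)) = Add(3, -2950) = -2947)
Mul(Add(Mul(-82, 1), -1346), Add(-2751, x)) = Mul(Add(Mul(-82, 1), -1346), Add(-2751, -2947)) = Mul(Add(-82, -1346), -5698) = Mul(-1428, -5698) = 8136744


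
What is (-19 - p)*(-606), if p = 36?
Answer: 33330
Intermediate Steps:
(-19 - p)*(-606) = (-19 - 1*36)*(-606) = (-19 - 36)*(-606) = -55*(-606) = 33330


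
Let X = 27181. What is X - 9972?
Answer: 17209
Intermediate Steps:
X - 9972 = 27181 - 9972 = 17209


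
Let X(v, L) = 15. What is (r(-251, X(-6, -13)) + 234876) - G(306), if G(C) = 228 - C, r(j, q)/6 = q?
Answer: 235044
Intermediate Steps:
r(j, q) = 6*q
(r(-251, X(-6, -13)) + 234876) - G(306) = (6*15 + 234876) - (228 - 1*306) = (90 + 234876) - (228 - 306) = 234966 - 1*(-78) = 234966 + 78 = 235044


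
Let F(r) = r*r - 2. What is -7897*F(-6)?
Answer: -268498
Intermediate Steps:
F(r) = -2 + r**2 (F(r) = r**2 - 2 = -2 + r**2)
-7897*F(-6) = -7897*(-2 + (-6)**2) = -7897*(-2 + 36) = -7897*34 = -268498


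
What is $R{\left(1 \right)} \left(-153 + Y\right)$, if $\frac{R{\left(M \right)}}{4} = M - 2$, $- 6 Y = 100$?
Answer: $\frac{2036}{3} \approx 678.67$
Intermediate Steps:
$Y = - \frac{50}{3}$ ($Y = \left(- \frac{1}{6}\right) 100 = - \frac{50}{3} \approx -16.667$)
$R{\left(M \right)} = -8 + 4 M$ ($R{\left(M \right)} = 4 \left(M - 2\right) = 4 \left(-2 + M\right) = -8 + 4 M$)
$R{\left(1 \right)} \left(-153 + Y\right) = \left(-8 + 4 \cdot 1\right) \left(-153 - \frac{50}{3}\right) = \left(-8 + 4\right) \left(- \frac{509}{3}\right) = \left(-4\right) \left(- \frac{509}{3}\right) = \frac{2036}{3}$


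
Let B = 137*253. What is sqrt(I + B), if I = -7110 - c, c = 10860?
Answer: sqrt(16691) ≈ 129.19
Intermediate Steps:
B = 34661
I = -17970 (I = -7110 - 1*10860 = -7110 - 10860 = -17970)
sqrt(I + B) = sqrt(-17970 + 34661) = sqrt(16691)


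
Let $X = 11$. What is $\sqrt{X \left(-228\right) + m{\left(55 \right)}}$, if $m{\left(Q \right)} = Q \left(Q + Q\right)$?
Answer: $\sqrt{3542} \approx 59.515$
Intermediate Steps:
$m{\left(Q \right)} = 2 Q^{2}$ ($m{\left(Q \right)} = Q 2 Q = 2 Q^{2}$)
$\sqrt{X \left(-228\right) + m{\left(55 \right)}} = \sqrt{11 \left(-228\right) + 2 \cdot 55^{2}} = \sqrt{-2508 + 2 \cdot 3025} = \sqrt{-2508 + 6050} = \sqrt{3542}$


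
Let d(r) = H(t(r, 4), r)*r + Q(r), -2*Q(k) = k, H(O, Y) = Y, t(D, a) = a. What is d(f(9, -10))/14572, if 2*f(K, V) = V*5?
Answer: 1275/29144 ≈ 0.043748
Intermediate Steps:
Q(k) = -k/2
f(K, V) = 5*V/2 (f(K, V) = (V*5)/2 = (5*V)/2 = 5*V/2)
d(r) = r² - r/2 (d(r) = r*r - r/2 = r² - r/2)
d(f(9, -10))/14572 = (((5/2)*(-10))*(-½ + (5/2)*(-10)))/14572 = -25*(-½ - 25)*(1/14572) = -25*(-51/2)*(1/14572) = (1275/2)*(1/14572) = 1275/29144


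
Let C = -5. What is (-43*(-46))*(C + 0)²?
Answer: 49450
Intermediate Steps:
(-43*(-46))*(C + 0)² = (-43*(-46))*(-5 + 0)² = 1978*(-5)² = 1978*25 = 49450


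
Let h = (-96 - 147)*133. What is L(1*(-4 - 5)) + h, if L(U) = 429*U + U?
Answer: -36189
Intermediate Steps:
L(U) = 430*U
h = -32319 (h = -243*133 = -32319)
L(1*(-4 - 5)) + h = 430*(1*(-4 - 5)) - 32319 = 430*(1*(-9)) - 32319 = 430*(-9) - 32319 = -3870 - 32319 = -36189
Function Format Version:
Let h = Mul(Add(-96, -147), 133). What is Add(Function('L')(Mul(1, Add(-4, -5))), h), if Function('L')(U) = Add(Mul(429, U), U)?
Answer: -36189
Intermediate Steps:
Function('L')(U) = Mul(430, U)
h = -32319 (h = Mul(-243, 133) = -32319)
Add(Function('L')(Mul(1, Add(-4, -5))), h) = Add(Mul(430, Mul(1, Add(-4, -5))), -32319) = Add(Mul(430, Mul(1, -9)), -32319) = Add(Mul(430, -9), -32319) = Add(-3870, -32319) = -36189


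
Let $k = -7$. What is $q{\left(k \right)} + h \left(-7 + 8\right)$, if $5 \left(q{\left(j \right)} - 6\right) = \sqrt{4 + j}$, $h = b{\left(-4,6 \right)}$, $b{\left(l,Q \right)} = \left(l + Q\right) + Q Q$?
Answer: $44 + \frac{i \sqrt{3}}{5} \approx 44.0 + 0.34641 i$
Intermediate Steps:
$b{\left(l,Q \right)} = Q + l + Q^{2}$ ($b{\left(l,Q \right)} = \left(Q + l\right) + Q^{2} = Q + l + Q^{2}$)
$h = 38$ ($h = 6 - 4 + 6^{2} = 6 - 4 + 36 = 38$)
$q{\left(j \right)} = 6 + \frac{\sqrt{4 + j}}{5}$
$q{\left(k \right)} + h \left(-7 + 8\right) = \left(6 + \frac{\sqrt{4 - 7}}{5}\right) + 38 \left(-7 + 8\right) = \left(6 + \frac{\sqrt{-3}}{5}\right) + 38 \cdot 1 = \left(6 + \frac{i \sqrt{3}}{5}\right) + 38 = 44 + \frac{i \sqrt{3}}{5}$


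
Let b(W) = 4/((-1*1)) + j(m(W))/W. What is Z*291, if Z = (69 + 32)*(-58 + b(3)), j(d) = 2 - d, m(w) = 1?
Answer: -1812445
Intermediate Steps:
b(W) = -4 + 1/W (b(W) = 4/((-1*1)) + (2 - 1*1)/W = 4/(-1) + (2 - 1)/W = 4*(-1) + 1/W = -4 + 1/W)
Z = -18685/3 (Z = (69 + 32)*(-58 + (-4 + 1/3)) = 101*(-58 + (-4 + ⅓)) = 101*(-58 - 11/3) = 101*(-185/3) = -18685/3 ≈ -6228.3)
Z*291 = -18685/3*291 = -1812445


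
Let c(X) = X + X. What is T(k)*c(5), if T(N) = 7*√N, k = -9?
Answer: 210*I ≈ 210.0*I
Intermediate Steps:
c(X) = 2*X
T(k)*c(5) = (7*√(-9))*(2*5) = (7*(3*I))*10 = (21*I)*10 = 210*I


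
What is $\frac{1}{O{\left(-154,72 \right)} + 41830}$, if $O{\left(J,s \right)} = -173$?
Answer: $\frac{1}{41657} \approx 2.4006 \cdot 10^{-5}$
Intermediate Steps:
$\frac{1}{O{\left(-154,72 \right)} + 41830} = \frac{1}{-173 + 41830} = \frac{1}{41657}$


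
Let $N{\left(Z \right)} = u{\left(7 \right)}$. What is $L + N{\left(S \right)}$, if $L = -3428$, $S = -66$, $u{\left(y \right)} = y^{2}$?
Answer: $-3379$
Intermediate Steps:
$N{\left(Z \right)} = 49$ ($N{\left(Z \right)} = 7^{2} = 49$)
$L + N{\left(S \right)} = -3428 + 49 = -3379$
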